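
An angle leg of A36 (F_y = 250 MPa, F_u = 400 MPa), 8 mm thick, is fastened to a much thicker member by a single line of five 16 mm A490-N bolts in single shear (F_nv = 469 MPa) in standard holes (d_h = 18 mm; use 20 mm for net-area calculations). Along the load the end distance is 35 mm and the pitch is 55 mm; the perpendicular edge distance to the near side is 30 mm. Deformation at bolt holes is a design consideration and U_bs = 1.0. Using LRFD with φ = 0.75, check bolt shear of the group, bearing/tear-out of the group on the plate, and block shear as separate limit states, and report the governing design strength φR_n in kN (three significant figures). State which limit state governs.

Bolt shear: A_b = π·16²/4 = 201.1 mm²; R_n = 469 × 201.1 × 5 × 1 / 1000 = 471.5 kN → 0.75 × 471.5 = 354 kN.
Bearing: edge l_c = 26, r_n = 99.84 kN; interior l_c = 37, r_n = 122.9 kN; R_n = 99.84 + 4·122.9 = 591.4 kN → 444 kN.
Block shear: A_gv = 2040, A_nv = 1320, A_nt = 160 mm²; R_n = min(0.6F_uA_nv, 0.6F_yA_gv) + U_bs·F_u·A_nt = 370 kN → 278 kN.
Block shear governs: 278 kN.

278 kN (block shear governs)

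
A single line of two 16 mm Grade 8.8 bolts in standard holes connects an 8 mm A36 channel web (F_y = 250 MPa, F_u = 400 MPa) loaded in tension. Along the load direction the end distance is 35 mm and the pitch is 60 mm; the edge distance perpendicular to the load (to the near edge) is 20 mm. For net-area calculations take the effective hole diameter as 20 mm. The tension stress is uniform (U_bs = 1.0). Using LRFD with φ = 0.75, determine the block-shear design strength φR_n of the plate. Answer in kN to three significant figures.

110 kN

Shear plane L_v = 35 + 1·60 = 95 mm; A_gv = 95 × 8 = 760 mm².
A_nv = (95 − 1.5·20) × 8 = 520 mm².
A_nt = (20 − 0.5·20) × 8 = 80 mm².
0.6 F_u A_nv = 124.8 kN; 0.6 F_y A_gv = 114 kN → shear yielding governs the shear term.
R_n = 114 + 1.0 × 400 × 80 / 1000 = 146 kN.
Design strength φR_n = 0.75 × 146 = 110 kN.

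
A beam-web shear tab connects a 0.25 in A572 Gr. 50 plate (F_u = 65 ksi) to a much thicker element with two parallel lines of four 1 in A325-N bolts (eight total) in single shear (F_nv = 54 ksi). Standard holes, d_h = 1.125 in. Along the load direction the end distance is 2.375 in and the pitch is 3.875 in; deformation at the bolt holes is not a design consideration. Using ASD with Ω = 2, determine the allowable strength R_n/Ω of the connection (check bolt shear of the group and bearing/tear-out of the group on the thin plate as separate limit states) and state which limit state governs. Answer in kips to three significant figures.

170 kips (bolt shear governs)

Bolt shear: A_b = π·1²/4 = 0.7854 in²; R_n = 54 × 0.7854 × 8 × 1 = 339.3 kips → 339.3 / 2 = 170 kips.
Bearing (1.5 l_c t F_u ≤ 3.0 d t F_u): upper limit = 3.0·1·0.25·65 = 48.75 kips.
  Edge l_c = 2.375 − 1.125/2 = 1.812 → r_n = 44.18 kips; interior l_c = 3.875 − 1.125 = 2.75 → r_n = 48.75 kips.
  R_n,bearing = 2·44.18 + 6·48.75 = 380.9 kips → 380.9 / 2 = 190 kips.
Bolt shear governs: 170 kips.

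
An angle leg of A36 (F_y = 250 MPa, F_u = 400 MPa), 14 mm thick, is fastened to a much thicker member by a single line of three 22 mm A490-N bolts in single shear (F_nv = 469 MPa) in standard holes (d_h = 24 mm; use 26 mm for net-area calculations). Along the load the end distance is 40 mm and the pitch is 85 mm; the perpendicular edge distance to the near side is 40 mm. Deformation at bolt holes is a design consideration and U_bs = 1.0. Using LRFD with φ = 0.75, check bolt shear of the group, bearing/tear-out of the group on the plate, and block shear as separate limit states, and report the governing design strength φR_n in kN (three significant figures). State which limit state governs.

401 kN (bolt shear governs)

Bolt shear: A_b = π·22²/4 = 380.1 mm²; R_n = 469 × 380.1 × 3 × 1 / 1000 = 534.8 kN → 0.75 × 534.8 = 401 kN.
Bearing: edge l_c = 28, r_n = 188.2 kN; interior l_c = 61, r_n = 295.7 kN; R_n = 188.2 + 2·295.7 = 779.5 kN → 585 kN.
Block shear: A_gv = 2940, A_nv = 2030, A_nt = 378 mm²; R_n = min(0.6F_uA_nv, 0.6F_yA_gv) + U_bs·F_u·A_nt = 592.2 kN → 444 kN.
Bolt shear governs: 401 kN.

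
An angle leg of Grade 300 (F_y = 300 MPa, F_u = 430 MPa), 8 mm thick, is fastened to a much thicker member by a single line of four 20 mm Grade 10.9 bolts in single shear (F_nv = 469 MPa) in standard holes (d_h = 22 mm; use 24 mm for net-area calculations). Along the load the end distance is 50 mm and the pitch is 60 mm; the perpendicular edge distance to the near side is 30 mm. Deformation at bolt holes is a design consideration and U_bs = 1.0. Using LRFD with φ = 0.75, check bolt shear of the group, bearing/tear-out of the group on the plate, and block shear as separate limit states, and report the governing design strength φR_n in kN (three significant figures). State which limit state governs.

272 kN (block shear governs)

Bolt shear: A_b = π·20²/4 = 314.2 mm²; R_n = 469 × 314.2 × 4 × 1 / 1000 = 589.4 kN → 0.75 × 589.4 = 442 kN.
Bearing: edge l_c = 39, r_n = 161 kN; interior l_c = 38, r_n = 156.9 kN; R_n = 161 + 3·156.9 = 631.6 kN → 474 kN.
Block shear: A_gv = 1840, A_nv = 1168, A_nt = 144 mm²; R_n = min(0.6F_uA_nv, 0.6F_yA_gv) + U_bs·F_u·A_nt = 363.3 kN → 272 kN.
Block shear governs: 272 kN.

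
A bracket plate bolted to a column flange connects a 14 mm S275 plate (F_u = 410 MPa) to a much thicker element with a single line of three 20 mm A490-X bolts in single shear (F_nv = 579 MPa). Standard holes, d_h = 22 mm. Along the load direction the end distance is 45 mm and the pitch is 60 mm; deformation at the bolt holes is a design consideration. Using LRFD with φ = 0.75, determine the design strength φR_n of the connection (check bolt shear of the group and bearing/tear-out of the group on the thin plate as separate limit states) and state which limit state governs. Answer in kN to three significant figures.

Bolt shear: A_b = π·20²/4 = 314.2 mm²; R_n = 579 × 314.2 × 3 × 1 / 1000 = 545.7 kN → 0.75 × 545.7 = 409 kN.
Bearing (1.2 l_c t F_u ≤ 2.4 d t F_u): upper limit = 2.4·20·14·410 / 1000 = 275.5 kN.
  Edge l_c = 45 − 22/2 = 34 → r_n = 234.2 kN; interior l_c = 60 − 22 = 38 → r_n = 261.7 kN.
  R_n,bearing = 1·234.2 + 2·261.7 = 757.7 kN → 0.75 × 757.7 = 568 kN.
Bolt shear governs: 409 kN.

409 kN (bolt shear governs)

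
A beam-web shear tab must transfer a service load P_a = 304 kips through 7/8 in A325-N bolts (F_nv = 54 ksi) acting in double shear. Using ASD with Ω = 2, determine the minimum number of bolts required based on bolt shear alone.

A_b = π·0.875²/4 = 0.6013 in².
Per-bolt allowable strength R_n/Ω = 54 × 0.6013 × 2 / 2 = 32.47 kips.
n ≥ 304 / 32.47 = 9.362 → use 10 bolts.

10 bolts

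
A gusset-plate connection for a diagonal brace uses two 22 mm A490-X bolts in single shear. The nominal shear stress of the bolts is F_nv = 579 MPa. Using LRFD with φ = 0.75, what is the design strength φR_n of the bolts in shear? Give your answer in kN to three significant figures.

330 kN

A_b = π × 22² / 4 = 380.1 mm².
R_n = F_nv · A_b · n · n_s = 579 × 380.1 × 2 × 1 / 1000 = 440.2 kN.
Design strength φR_n = 0.75 × 440.2 = 330 kN.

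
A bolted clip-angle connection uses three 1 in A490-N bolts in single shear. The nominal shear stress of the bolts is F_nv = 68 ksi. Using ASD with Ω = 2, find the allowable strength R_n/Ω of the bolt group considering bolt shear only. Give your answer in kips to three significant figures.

80.1 kips

A_b = π × 1² / 4 = 0.7854 in².
R_n = F_nv · A_b · n · n_s = 68 × 0.7854 × 3 × 1 = 160.2 kips.
Allowable strength R_n/Ω = 160.2 / 2 = 80.1 kips.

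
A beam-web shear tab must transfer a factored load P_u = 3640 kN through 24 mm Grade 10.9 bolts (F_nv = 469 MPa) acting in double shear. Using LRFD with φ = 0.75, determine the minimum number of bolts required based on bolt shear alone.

12 bolts

A_b = π·24²/4 = 452.4 mm².
Per-bolt design strength φR_n = 0.75 × 469 × 452.4 × 2 / 1000 = 318.3 kN.
n ≥ 3640 / 318.3 = 11.44 → use 12 bolts.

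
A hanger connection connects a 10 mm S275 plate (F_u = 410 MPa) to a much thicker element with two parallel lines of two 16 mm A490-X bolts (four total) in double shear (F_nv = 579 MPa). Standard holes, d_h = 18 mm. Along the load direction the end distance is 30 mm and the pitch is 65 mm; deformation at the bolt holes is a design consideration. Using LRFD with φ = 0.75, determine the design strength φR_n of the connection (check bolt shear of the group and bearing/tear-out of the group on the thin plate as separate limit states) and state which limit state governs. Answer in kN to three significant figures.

391 kN (bearing governs)

Bolt shear: A_b = π·16²/4 = 201.1 mm²; R_n = 579 × 201.1 × 4 × 2 / 1000 = 931.3 kN → 0.75 × 931.3 = 698 kN.
Bearing (1.2 l_c t F_u ≤ 2.4 d t F_u): upper limit = 2.4·16·10·410 / 1000 = 157.4 kN.
  Edge l_c = 30 − 18/2 = 21 → r_n = 103.3 kN; interior l_c = 65 − 18 = 47 → r_n = 157.4 kN.
  R_n,bearing = 2·103.3 + 2·157.4 = 521.5 kN → 0.75 × 521.5 = 391 kN.
Bearing governs: 391 kN.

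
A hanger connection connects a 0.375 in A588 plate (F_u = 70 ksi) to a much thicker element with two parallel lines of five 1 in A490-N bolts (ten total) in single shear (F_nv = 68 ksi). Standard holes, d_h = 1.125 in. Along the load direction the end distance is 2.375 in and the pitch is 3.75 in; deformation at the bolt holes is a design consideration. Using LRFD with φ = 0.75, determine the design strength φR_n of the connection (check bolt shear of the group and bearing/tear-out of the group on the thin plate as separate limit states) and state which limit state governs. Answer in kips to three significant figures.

Bolt shear: A_b = π·1²/4 = 0.7854 in²; R_n = 68 × 0.7854 × 10 × 1 = 534.1 kips → 0.75 × 534.1 = 401 kips.
Bearing (1.2 l_c t F_u ≤ 2.4 d t F_u): upper limit = 2.4·1·0.375·70 = 63 kips.
  Edge l_c = 2.375 − 1.125/2 = 1.812 → r_n = 57.09 kips; interior l_c = 3.75 − 1.125 = 2.625 → r_n = 63 kips.
  R_n,bearing = 2·57.09 + 8·63 = 618.2 kips → 0.75 × 618.2 = 464 kips.
Bolt shear governs: 401 kips.

401 kips (bolt shear governs)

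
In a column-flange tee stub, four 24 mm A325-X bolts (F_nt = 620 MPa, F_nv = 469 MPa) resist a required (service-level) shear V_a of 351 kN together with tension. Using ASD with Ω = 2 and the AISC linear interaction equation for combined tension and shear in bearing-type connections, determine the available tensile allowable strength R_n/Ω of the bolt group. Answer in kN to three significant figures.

A_b = π·24²/4 = 452.4 mm²; f_rv = 351 × 1000 / (4 × 452.4) = 194 MPa.
F'_nt = 1.3 F_nt − (Ω F_nt / F_nv) f_rv = 1.3·620 − (2·620/469)·194 = 293.2 MPa, capped at F_nt → F'_nt = 293.2 MPa.
R_n = F'_nt · A_b · n = 293.2 × 452.4 × 4 / 1000 = 530.5 kN.
Allowable strength R_n/Ω = 530.5 / 2 = 265 kN.

265 kN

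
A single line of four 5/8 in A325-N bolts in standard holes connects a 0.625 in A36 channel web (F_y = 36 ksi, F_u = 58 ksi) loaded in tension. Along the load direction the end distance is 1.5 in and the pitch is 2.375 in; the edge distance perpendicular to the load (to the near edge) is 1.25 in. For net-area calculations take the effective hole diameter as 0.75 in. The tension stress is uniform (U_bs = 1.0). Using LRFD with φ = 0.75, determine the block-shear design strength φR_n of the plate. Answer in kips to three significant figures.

Shear plane L_v = 1.5 + 3·2.375 = 8.625 in; A_gv = 8.625 × 0.625 = 5.391 in².
A_nv = (8.625 − 3.5·0.75) × 0.625 = 3.75 in².
A_nt = (1.25 − 0.5·0.75) × 0.625 = 0.5469 in².
0.6 F_u A_nv = 130.5 kips; 0.6 F_y A_gv = 116.4 kips → shear yielding governs the shear term.
R_n = 116.4 + 1.0 × 58 × 0.5469 = 148.2 kips.
Design strength φR_n = 0.75 × 148.2 = 111 kips.

111 kips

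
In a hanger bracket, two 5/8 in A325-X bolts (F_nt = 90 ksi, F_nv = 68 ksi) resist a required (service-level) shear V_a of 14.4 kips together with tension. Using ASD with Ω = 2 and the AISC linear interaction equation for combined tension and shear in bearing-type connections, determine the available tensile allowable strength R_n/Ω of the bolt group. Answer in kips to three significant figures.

16.8 kips

A_b = π·0.625²/4 = 0.3068 in²; f_rv = 14.4 / (2 × 0.3068) = 23.47 ksi.
F'_nt = 1.3 F_nt − (Ω F_nt / F_nv) f_rv = 1.3·90 − (2·90/68)·23.47 = 54.88 ksi, capped at F_nt → F'_nt = 54.88 ksi.
R_n = F'_nt · A_b · n = 54.88 × 0.3068 × 2 = 33.67 kips.
Allowable strength R_n/Ω = 33.67 / 2 = 16.8 kips.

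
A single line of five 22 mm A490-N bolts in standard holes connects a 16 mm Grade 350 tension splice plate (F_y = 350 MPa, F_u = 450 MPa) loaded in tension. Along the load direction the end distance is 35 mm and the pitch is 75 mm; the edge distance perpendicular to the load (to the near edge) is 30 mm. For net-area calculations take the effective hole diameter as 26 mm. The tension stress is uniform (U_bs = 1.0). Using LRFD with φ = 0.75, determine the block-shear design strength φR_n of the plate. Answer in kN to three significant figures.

Shear plane L_v = 35 + 4·75 = 335 mm; A_gv = 335 × 16 = 5360 mm².
A_nv = (335 − 4.5·26) × 16 = 3488 mm².
A_nt = (30 − 0.5·26) × 16 = 272 mm².
0.6 F_u A_nv = 941.8 kN; 0.6 F_y A_gv = 1126 kN → shear rupture governs the shear term.
R_n = 941.8 + 1.0 × 450 × 272 / 1000 = 1064 kN.
Design strength φR_n = 0.75 × 1064 = 798 kN.

798 kN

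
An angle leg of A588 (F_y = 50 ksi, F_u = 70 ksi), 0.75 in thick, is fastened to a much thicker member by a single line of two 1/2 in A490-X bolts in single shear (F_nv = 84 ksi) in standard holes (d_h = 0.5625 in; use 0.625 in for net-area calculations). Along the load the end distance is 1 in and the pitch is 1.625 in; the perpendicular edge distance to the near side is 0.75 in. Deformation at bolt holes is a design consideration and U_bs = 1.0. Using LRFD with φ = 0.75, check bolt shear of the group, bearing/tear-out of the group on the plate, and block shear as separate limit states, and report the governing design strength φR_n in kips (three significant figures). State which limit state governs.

Bolt shear: A_b = π·0.5²/4 = 0.1963 in²; R_n = 84 × 0.1963 × 2 × 1 = 32.99 kips → 0.75 × 32.99 = 24.7 kips.
Bearing: edge l_c = 0.7188, r_n = 45.28 kips; interior l_c = 1.062, r_n = 63 kips; R_n = 45.28 + 1·63 = 108.3 kips → 81.2 kips.
Block shear: A_gv = 1.969, A_nv = 1.266, A_nt = 0.3281 in²; R_n = min(0.6F_uA_nv, 0.6F_yA_gv) + U_bs·F_u·A_nt = 76.12 kips → 57.1 kips.
Bolt shear governs: 24.7 kips.

24.7 kips (bolt shear governs)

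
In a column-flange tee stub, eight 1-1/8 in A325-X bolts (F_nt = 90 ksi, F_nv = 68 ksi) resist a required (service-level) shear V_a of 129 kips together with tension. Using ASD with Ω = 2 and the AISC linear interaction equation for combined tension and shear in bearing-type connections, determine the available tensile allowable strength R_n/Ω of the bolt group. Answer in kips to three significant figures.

A_b = π·1.125²/4 = 0.994 in²; f_rv = 129 / (8 × 0.994) = 16.22 ksi.
F'_nt = 1.3 F_nt − (Ω F_nt / F_nv) f_rv = 1.3·90 − (2·90/68)·16.22 = 74.06 ksi, capped at F_nt → F'_nt = 74.06 ksi.
R_n = F'_nt · A_b · n = 74.06 × 0.994 × 8 = 588.9 kips.
Allowable strength R_n/Ω = 588.9 / 2 = 294 kips.

294 kips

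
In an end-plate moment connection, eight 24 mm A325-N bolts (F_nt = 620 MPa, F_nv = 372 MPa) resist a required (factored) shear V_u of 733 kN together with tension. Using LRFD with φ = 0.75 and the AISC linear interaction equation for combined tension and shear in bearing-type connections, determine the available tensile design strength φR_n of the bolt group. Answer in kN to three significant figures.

A_b = π·24²/4 = 452.4 mm²; f_rv = 733 × 1000 / (8 × 452.4) = 202.5 MPa.
F'_nt = 1.3 F_nt − (F_nt / φF_nv) f_rv = 1.3·620 − (620/(0.75·372))·202.5 = 355.9 MPa, capped at F_nt → F'_nt = 355.9 MPa.
R_n = F'_nt · A_b · n = 355.9 × 452.4 × 8 / 1000 = 1288 kN.
Design strength φR_n = 0.75 × 1288 = 966 kN.

966 kN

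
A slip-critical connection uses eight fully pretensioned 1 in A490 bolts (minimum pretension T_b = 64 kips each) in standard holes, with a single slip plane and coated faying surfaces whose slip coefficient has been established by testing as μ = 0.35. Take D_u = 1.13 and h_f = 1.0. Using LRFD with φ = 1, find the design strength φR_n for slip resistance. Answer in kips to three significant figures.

202 kips

R_n = μ · D_u · h_f · T_b · n_s · n_b = 0.35 × 1.13 × 1.0 × 64 × 1 × 8 = 202.5 kips.
Design strength φR_n = 1 × 202.5 = 202 kips.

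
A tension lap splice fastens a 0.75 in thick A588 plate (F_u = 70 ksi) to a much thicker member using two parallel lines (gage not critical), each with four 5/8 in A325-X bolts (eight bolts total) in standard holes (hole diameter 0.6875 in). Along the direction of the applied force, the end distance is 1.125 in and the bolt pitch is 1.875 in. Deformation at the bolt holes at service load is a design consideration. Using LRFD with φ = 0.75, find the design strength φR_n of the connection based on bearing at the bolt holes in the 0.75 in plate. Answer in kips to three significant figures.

410 kips

Per bolt r_n = 1.2 l_c t F_u ≤ 2.4 d t F_u; upper limit = 2.4 × 0.625 × 0.75 × 70 = 78.75 kips.
Edge bolt: l_c = 1.125 − 0.6875/2 = 0.7812 in → 1.2 × 0.7812 × 0.75 × 70 = 49.22 → r_n = 49.22 kips.
Interior bolts: l_c = 1.875 − 0.6875 = 1.188 in → 1.2 × 1.188 × 0.75 × 70 = 74.81 → r_n = 74.81 kips.
R_n = 2 × 49.22 + 6 × 74.81 = 547.3 kips.
Design strength φR_n = 0.75 × 547.3 = 410 kips.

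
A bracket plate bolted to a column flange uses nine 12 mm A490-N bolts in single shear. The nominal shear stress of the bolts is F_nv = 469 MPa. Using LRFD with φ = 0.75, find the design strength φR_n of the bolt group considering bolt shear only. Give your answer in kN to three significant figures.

358 kN

A_b = π × 12² / 4 = 113.1 mm².
R_n = F_nv · A_b · n · n_s = 469 × 113.1 × 9 × 1 / 1000 = 477.4 kN.
Design strength φR_n = 0.75 × 477.4 = 358 kN.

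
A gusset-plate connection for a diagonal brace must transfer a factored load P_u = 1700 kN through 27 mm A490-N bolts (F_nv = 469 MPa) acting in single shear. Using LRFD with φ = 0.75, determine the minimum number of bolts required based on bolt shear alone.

A_b = π·27²/4 = 572.6 mm².
Per-bolt design strength φR_n = 0.75 × 469 × 572.6 × 1 / 1000 = 201.4 kN.
n ≥ 1700 / 201.4 = 8.441 → use 9 bolts.

9 bolts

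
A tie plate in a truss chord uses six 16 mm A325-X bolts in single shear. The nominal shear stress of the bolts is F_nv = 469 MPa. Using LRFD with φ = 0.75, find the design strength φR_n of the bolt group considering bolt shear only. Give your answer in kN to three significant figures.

424 kN

A_b = π × 16² / 4 = 201.1 mm².
R_n = F_nv · A_b · n · n_s = 469 × 201.1 × 6 × 1 / 1000 = 565.8 kN.
Design strength φR_n = 0.75 × 565.8 = 424 kN.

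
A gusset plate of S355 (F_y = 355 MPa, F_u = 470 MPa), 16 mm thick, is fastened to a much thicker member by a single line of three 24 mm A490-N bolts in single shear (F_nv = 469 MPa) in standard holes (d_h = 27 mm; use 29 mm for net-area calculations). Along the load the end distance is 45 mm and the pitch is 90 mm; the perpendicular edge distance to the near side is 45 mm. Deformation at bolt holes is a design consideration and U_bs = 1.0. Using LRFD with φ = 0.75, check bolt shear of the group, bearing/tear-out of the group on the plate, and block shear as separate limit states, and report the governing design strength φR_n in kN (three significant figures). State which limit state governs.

477 kN (bolt shear governs)

Bolt shear: A_b = π·24²/4 = 452.4 mm²; R_n = 469 × 452.4 × 3 × 1 / 1000 = 636.5 kN → 0.75 × 636.5 = 477 kN.
Bearing: edge l_c = 31.5, r_n = 284.3 kN; interior l_c = 63, r_n = 433.2 kN; R_n = 284.3 + 2·433.2 = 1151 kN → 863 kN.
Block shear: A_gv = 3600, A_nv = 2440, A_nt = 488 mm²; R_n = min(0.6F_uA_nv, 0.6F_yA_gv) + U_bs·F_u·A_nt = 917.4 kN → 688 kN.
Bolt shear governs: 477 kN.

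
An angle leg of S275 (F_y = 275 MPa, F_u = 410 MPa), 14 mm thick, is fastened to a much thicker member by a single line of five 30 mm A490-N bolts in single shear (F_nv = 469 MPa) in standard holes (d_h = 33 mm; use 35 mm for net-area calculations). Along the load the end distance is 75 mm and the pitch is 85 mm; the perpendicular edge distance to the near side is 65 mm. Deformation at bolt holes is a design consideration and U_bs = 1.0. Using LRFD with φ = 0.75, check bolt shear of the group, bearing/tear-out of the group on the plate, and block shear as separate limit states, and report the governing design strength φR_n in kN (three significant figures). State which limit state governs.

Bolt shear: A_b = π·30²/4 = 706.9 mm²; R_n = 469 × 706.9 × 5 × 1 / 1000 = 1658 kN → 0.75 × 1658 = 1240 kN.
Bearing: edge l_c = 58.5, r_n = 402.9 kN; interior l_c = 52, r_n = 358.2 kN; R_n = 402.9 + 4·358.2 = 1836 kN → 1380 kN.
Block shear: A_gv = 5810, A_nv = 3605, A_nt = 665 mm²; R_n = min(0.6F_uA_nv, 0.6F_yA_gv) + U_bs·F_u·A_nt = 1159 kN → 870 kN.
Block shear governs: 870 kN.

870 kN (block shear governs)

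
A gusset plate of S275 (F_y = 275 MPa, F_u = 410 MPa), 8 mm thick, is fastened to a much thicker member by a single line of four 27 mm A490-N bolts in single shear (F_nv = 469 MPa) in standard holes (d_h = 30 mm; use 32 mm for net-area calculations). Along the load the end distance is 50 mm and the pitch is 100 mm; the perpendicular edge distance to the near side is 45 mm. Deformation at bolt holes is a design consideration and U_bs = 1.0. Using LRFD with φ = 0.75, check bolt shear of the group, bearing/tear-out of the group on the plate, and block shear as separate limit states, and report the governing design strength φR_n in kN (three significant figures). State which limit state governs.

418 kN (block shear governs)

Bolt shear: A_b = π·27²/4 = 572.6 mm²; R_n = 469 × 572.6 × 4 × 1 / 1000 = 1074 kN → 0.75 × 1074 = 806 kN.
Bearing: edge l_c = 35, r_n = 137.8 kN; interior l_c = 70, r_n = 212.5 kN; R_n = 137.8 + 3·212.5 = 775.4 kN → 582 kN.
Block shear: A_gv = 2800, A_nv = 1904, A_nt = 232 mm²; R_n = min(0.6F_uA_nv, 0.6F_yA_gv) + U_bs·F_u·A_nt = 557.1 kN → 418 kN.
Block shear governs: 418 kN.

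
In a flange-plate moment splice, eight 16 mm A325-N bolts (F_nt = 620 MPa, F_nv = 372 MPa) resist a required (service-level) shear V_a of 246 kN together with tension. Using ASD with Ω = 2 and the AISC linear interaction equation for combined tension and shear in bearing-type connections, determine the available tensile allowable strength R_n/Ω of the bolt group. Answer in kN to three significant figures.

238 kN

A_b = π·16²/4 = 201.1 mm²; f_rv = 246 × 1000 / (8 × 201.1) = 152.9 MPa.
F'_nt = 1.3 F_nt − (Ω F_nt / F_nv) f_rv = 1.3·620 − (2·620/372)·152.9 = 296.2 MPa, capped at F_nt → F'_nt = 296.2 MPa.
R_n = F'_nt · A_b · n = 296.2 × 201.1 × 8 / 1000 = 476.4 kN.
Allowable strength R_n/Ω = 476.4 / 2 = 238 kN.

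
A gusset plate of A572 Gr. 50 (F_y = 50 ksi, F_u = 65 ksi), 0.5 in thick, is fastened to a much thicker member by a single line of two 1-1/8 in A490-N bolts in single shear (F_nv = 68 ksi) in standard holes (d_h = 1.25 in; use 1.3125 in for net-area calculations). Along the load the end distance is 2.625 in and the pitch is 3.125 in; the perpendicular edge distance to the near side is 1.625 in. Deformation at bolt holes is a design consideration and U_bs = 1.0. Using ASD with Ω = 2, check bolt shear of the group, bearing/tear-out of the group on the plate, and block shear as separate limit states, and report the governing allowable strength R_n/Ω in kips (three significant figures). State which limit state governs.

52.6 kips (block shear governs)

Bolt shear: A_b = π·1.125²/4 = 0.994 in²; R_n = 68 × 0.994 × 2 × 1 = 135.2 kips → 135.2 / 2 = 67.6 kips.
Bearing: edge l_c = 2, r_n = 78 kips; interior l_c = 1.875, r_n = 73.12 kips; R_n = 78 + 1·73.12 = 151.1 kips → 75.6 kips.
Block shear: A_gv = 2.875, A_nv = 1.891, A_nt = 0.4844 in²; R_n = min(0.6F_uA_nv, 0.6F_yA_gv) + U_bs·F_u·A_nt = 105.2 kips → 52.6 kips.
Block shear governs: 52.6 kips.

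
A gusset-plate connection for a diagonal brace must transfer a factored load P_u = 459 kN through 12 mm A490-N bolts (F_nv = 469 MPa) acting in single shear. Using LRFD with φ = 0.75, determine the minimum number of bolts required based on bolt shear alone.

12 bolts

A_b = π·12²/4 = 113.1 mm².
Per-bolt design strength φR_n = 0.75 × 469 × 113.1 × 1 / 1000 = 39.78 kN.
n ≥ 459 / 39.78 = 11.54 → use 12 bolts.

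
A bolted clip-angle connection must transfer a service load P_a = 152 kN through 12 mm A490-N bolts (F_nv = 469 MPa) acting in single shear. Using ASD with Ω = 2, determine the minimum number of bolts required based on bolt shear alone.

6 bolts

A_b = π·12²/4 = 113.1 mm².
Per-bolt allowable strength R_n/Ω = 469 × 113.1 × 1 / 1000 / 2 = 26.52 kN.
n ≥ 152 / 26.52 = 5.731 → use 6 bolts.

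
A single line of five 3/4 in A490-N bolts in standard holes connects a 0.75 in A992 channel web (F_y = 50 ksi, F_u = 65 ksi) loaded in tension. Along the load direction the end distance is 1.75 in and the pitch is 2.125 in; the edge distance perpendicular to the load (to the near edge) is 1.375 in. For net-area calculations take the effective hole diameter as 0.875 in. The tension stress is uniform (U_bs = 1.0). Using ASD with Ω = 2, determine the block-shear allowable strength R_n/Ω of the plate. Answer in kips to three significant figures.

Shear plane L_v = 1.75 + 4·2.125 = 10.25 in; A_gv = 10.25 × 0.75 = 7.688 in².
A_nv = (10.25 − 4.5·0.875) × 0.75 = 4.734 in².
A_nt = (1.375 − 0.5·0.875) × 0.75 = 0.7031 in².
0.6 F_u A_nv = 184.6 kips; 0.6 F_y A_gv = 230.6 kips → shear rupture governs the shear term.
R_n = 184.6 + 1.0 × 65 × 0.7031 = 230.3 kips.
Allowable strength R_n/Ω = 230.3 / 2 = 115 kips.

115 kips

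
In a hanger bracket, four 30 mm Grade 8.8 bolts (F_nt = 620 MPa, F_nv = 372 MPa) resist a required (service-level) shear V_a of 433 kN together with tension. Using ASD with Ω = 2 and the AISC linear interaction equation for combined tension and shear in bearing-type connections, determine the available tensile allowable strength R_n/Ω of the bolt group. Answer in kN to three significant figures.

418 kN

A_b = π·30²/4 = 706.9 mm²; f_rv = 433 × 1000 / (4 × 706.9) = 153.1 MPa.
F'_nt = 1.3 F_nt − (Ω F_nt / F_nv) f_rv = 1.3·620 − (2·620/372)·153.1 = 295.5 MPa, capped at F_nt → F'_nt = 295.5 MPa.
R_n = F'_nt · A_b · n = 295.5 × 706.9 × 4 / 1000 = 835.6 kN.
Allowable strength R_n/Ω = 835.6 / 2 = 418 kN.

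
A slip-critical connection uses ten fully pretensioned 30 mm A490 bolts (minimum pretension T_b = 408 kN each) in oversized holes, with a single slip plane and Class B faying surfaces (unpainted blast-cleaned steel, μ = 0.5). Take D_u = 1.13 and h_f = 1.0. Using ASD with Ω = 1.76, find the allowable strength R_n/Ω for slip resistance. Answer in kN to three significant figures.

R_n = μ · D_u · h_f · T_b · n_s · n_b = 0.5 × 1.13 × 1.0 × 408 × 1 × 10 = 2305 kN.
Allowable strength R_n/Ω = 2305 / 1.76 = 1310 kN.

1310 kN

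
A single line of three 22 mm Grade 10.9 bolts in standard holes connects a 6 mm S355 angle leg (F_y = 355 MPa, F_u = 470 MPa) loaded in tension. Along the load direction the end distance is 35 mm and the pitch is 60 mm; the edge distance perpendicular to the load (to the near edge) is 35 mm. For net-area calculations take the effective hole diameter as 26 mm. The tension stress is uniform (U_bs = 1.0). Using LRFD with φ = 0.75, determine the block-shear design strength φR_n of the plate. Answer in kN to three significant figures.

161 kN

Shear plane L_v = 35 + 2·60 = 155 mm; A_gv = 155 × 6 = 930 mm².
A_nv = (155 − 2.5·26) × 6 = 540 mm².
A_nt = (35 − 0.5·26) × 6 = 132 mm².
0.6 F_u A_nv = 152.3 kN; 0.6 F_y A_gv = 198.1 kN → shear rupture governs the shear term.
R_n = 152.3 + 1.0 × 470 × 132 / 1000 = 214.3 kN.
Design strength φR_n = 0.75 × 214.3 = 161 kN.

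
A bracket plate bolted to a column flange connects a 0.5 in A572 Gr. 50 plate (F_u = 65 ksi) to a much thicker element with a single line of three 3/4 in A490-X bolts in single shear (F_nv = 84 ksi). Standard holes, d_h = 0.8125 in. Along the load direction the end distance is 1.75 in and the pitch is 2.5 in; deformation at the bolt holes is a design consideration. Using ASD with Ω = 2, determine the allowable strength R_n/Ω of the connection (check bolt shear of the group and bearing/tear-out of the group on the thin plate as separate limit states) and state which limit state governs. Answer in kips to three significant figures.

Bolt shear: A_b = π·0.75²/4 = 0.4418 in²; R_n = 84 × 0.4418 × 3 × 1 = 111.3 kips → 111.3 / 2 = 55.7 kips.
Bearing (1.2 l_c t F_u ≤ 2.4 d t F_u): upper limit = 2.4·0.75·0.5·65 = 58.5 kips.
  Edge l_c = 1.75 − 0.8125/2 = 1.344 → r_n = 52.41 kips; interior l_c = 2.5 − 0.8125 = 1.688 → r_n = 58.5 kips.
  R_n,bearing = 1·52.41 + 2·58.5 = 169.4 kips → 169.4 / 2 = 84.7 kips.
Bolt shear governs: 55.7 kips.

55.7 kips (bolt shear governs)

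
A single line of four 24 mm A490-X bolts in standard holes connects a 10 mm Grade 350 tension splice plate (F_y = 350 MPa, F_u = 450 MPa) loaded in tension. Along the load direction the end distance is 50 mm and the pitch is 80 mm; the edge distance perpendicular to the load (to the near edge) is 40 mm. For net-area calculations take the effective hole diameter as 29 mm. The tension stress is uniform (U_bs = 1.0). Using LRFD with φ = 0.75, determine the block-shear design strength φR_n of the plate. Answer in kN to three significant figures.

468 kN

Shear plane L_v = 50 + 3·80 = 290 mm; A_gv = 290 × 10 = 2900 mm².
A_nv = (290 − 3.5·29) × 10 = 1885 mm².
A_nt = (40 − 0.5·29) × 10 = 255 mm².
0.6 F_u A_nv = 508.9 kN; 0.6 F_y A_gv = 609 kN → shear rupture governs the shear term.
R_n = 508.9 + 1.0 × 450 × 255 / 1000 = 623.7 kN.
Design strength φR_n = 0.75 × 623.7 = 468 kN.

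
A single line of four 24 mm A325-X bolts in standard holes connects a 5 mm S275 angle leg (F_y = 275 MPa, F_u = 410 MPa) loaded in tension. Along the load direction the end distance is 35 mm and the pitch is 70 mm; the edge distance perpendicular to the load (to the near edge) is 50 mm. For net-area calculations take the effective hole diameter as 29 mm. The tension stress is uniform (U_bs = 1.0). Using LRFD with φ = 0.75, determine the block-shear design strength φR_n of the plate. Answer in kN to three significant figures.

187 kN

Shear plane L_v = 35 + 3·70 = 245 mm; A_gv = 245 × 5 = 1225 mm².
A_nv = (245 − 3.5·29) × 5 = 717.5 mm².
A_nt = (50 − 0.5·29) × 5 = 177.5 mm².
0.6 F_u A_nv = 176.5 kN; 0.6 F_y A_gv = 202.1 kN → shear rupture governs the shear term.
R_n = 176.5 + 1.0 × 410 × 177.5 / 1000 = 249.3 kN.
Design strength φR_n = 0.75 × 249.3 = 187 kN.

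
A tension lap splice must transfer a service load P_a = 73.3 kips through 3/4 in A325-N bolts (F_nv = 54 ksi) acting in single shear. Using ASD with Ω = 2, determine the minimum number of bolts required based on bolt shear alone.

A_b = π·0.75²/4 = 0.4418 in².
Per-bolt allowable strength R_n/Ω = 54 × 0.4418 × 1 / 2 = 11.93 kips.
n ≥ 73.3 / 11.93 = 6.145 → use 7 bolts.

7 bolts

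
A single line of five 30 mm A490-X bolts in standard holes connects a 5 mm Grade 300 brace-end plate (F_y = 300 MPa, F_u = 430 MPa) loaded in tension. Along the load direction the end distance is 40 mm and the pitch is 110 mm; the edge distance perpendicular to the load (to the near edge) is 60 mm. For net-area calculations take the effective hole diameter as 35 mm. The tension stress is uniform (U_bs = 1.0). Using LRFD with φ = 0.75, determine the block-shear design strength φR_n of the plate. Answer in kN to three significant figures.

381 kN

Shear plane L_v = 40 + 4·110 = 480 mm; A_gv = 480 × 5 = 2400 mm².
A_nv = (480 − 4.5·35) × 5 = 1612 mm².
A_nt = (60 − 0.5·35) × 5 = 212.5 mm².
0.6 F_u A_nv = 416 kN; 0.6 F_y A_gv = 432 kN → shear rupture governs the shear term.
R_n = 416 + 1.0 × 430 × 212.5 / 1000 = 507.4 kN.
Design strength φR_n = 0.75 × 507.4 = 381 kN.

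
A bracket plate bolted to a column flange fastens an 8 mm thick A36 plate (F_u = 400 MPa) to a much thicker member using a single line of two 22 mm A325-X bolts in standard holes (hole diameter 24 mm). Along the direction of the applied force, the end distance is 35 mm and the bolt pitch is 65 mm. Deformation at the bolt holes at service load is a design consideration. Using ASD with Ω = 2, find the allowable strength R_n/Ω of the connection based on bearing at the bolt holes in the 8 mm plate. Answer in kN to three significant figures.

Per bolt r_n = 1.2 l_c t F_u ≤ 2.4 d t F_u; upper limit = 2.4 × 22 × 8 × 400 / 1000 = 169 kN.
Edge bolt: l_c = 35 − 24/2 = 23 mm → 1.2 × 23 × 8 × 400 / 1000 = 88.32 → r_n = 88.32 kN.
Interior bolts: l_c = 65 − 24 = 41 mm → 1.2 × 41 × 8 × 400 / 1000 = 157.4 → r_n = 157.4 kN.
R_n = 1 × 88.32 + 1 × 157.4 = 245.8 kN.
Allowable strength R_n/Ω = 245.8 / 2 = 123 kN.

123 kN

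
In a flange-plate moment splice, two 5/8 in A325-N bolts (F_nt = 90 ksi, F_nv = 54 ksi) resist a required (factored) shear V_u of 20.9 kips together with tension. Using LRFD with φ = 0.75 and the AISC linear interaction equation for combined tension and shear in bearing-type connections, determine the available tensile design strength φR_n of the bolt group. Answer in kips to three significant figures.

A_b = π·0.625²/4 = 0.3068 in²; f_rv = 20.9 / (2 × 0.3068) = 34.06 ksi.
F'_nt = 1.3 F_nt − (F_nt / φF_nv) f_rv = 1.3·90 − (90/(0.75·54))·34.06 = 41.31 ksi, capped at F_nt → F'_nt = 41.31 ksi.
R_n = F'_nt · A_b · n = 41.31 × 0.3068 × 2 = 25.35 kips.
Design strength φR_n = 0.75 × 25.35 = 19 kips.

19 kips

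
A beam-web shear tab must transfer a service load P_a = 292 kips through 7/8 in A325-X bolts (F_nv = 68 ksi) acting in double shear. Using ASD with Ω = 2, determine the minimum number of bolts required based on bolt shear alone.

8 bolts

A_b = π·0.875²/4 = 0.6013 in².
Per-bolt allowable strength R_n/Ω = 68 × 0.6013 × 2 / 2 = 40.89 kips.
n ≥ 292 / 40.89 = 7.141 → use 8 bolts.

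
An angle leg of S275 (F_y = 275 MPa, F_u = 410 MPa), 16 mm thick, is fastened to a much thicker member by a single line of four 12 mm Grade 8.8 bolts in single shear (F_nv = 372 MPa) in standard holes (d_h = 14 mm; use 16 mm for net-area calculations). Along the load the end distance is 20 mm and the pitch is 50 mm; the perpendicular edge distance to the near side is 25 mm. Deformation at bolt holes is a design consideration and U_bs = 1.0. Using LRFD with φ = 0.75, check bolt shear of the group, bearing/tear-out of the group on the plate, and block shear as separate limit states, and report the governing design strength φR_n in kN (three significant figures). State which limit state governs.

126 kN (bolt shear governs)

Bolt shear: A_b = π·12²/4 = 113.1 mm²; R_n = 372 × 113.1 × 4 × 1 / 1000 = 168.3 kN → 0.75 × 168.3 = 126 kN.
Bearing: edge l_c = 13, r_n = 102.3 kN; interior l_c = 36, r_n = 188.9 kN; R_n = 102.3 + 3·188.9 = 669.1 kN → 502 kN.
Block shear: A_gv = 2720, A_nv = 1824, A_nt = 272 mm²; R_n = min(0.6F_uA_nv, 0.6F_yA_gv) + U_bs·F_u·A_nt = 560.2 kN → 420 kN.
Bolt shear governs: 126 kN.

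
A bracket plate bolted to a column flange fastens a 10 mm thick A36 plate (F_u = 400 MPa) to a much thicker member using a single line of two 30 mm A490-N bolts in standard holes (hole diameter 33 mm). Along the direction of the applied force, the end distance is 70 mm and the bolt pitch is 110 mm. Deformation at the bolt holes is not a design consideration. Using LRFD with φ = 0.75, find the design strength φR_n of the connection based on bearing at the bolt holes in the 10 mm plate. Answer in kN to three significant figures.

511 kN

Per bolt r_n = 1.5 l_c t F_u ≤ 3.0 d t F_u; upper limit = 3.0 × 30 × 10 × 400 / 1000 = 360 kN.
Edge bolt: l_c = 70 − 33/2 = 53.5 mm → 1.5 × 53.5 × 10 × 400 / 1000 = 321 → r_n = 321 kN.
Interior bolts: l_c = 110 − 33 = 77 mm → 1.5 × 77 × 10 × 400 / 1000 = 462 → r_n = 360 kN.
R_n = 1 × 321 + 1 × 360 = 681 kN.
Design strength φR_n = 0.75 × 681 = 511 kN.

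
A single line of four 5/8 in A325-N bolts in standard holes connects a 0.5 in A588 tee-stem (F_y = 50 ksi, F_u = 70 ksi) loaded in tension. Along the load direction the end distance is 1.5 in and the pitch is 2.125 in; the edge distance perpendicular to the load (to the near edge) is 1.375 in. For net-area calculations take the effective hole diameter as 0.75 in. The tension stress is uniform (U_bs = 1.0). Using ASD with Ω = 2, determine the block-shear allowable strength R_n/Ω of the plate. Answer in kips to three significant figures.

72.6 kips

Shear plane L_v = 1.5 + 3·2.125 = 7.875 in; A_gv = 7.875 × 0.5 = 3.938 in².
A_nv = (7.875 − 3.5·0.75) × 0.5 = 2.625 in².
A_nt = (1.375 − 0.5·0.75) × 0.5 = 0.5 in².
0.6 F_u A_nv = 110.2 kips; 0.6 F_y A_gv = 118.1 kips → shear rupture governs the shear term.
R_n = 110.2 + 1.0 × 70 × 0.5 = 145.2 kips.
Allowable strength R_n/Ω = 145.2 / 2 = 72.6 kips.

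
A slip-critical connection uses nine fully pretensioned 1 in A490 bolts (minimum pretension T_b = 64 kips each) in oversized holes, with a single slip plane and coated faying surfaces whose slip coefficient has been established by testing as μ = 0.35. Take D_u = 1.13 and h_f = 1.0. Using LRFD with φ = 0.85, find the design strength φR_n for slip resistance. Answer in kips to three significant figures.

194 kips

R_n = μ · D_u · h_f · T_b · n_s · n_b = 0.35 × 1.13 × 1.0 × 64 × 1 × 9 = 227.8 kips.
Design strength φR_n = 0.85 × 227.8 = 194 kips.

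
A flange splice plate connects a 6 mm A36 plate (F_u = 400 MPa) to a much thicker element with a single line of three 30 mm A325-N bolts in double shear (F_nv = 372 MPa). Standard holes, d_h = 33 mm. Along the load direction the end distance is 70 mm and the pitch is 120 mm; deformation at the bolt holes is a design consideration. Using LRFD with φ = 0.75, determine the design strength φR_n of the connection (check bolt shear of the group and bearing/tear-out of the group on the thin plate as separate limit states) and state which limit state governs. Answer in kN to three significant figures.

375 kN (bearing governs)

Bolt shear: A_b = π·30²/4 = 706.9 mm²; R_n = 372 × 706.9 × 3 × 2 / 1000 = 1578 kN → 0.75 × 1578 = 1180 kN.
Bearing (1.2 l_c t F_u ≤ 2.4 d t F_u): upper limit = 2.4·30·6·400 / 1000 = 172.8 kN.
  Edge l_c = 70 − 33/2 = 53.5 → r_n = 154.1 kN; interior l_c = 120 − 33 = 87 → r_n = 172.8 kN.
  R_n,bearing = 1·154.1 + 2·172.8 = 499.7 kN → 0.75 × 499.7 = 375 kN.
Bearing governs: 375 kN.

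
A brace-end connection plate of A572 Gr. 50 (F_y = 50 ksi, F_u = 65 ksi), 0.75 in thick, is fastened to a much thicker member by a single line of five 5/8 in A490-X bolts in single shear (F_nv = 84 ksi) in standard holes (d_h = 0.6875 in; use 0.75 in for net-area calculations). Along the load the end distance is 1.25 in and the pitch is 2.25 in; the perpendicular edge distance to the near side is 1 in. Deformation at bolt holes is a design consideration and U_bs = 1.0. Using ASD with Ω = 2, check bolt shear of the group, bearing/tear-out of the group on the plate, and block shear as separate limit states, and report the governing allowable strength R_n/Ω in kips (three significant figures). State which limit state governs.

64.4 kips (bolt shear governs)

Bolt shear: A_b = π·0.625²/4 = 0.3068 in²; R_n = 84 × 0.3068 × 5 × 1 = 128.9 kips → 128.9 / 2 = 64.4 kips.
Bearing: edge l_c = 0.9062, r_n = 53.02 kips; interior l_c = 1.562, r_n = 73.12 kips; R_n = 53.02 + 4·73.12 = 345.5 kips → 173 kips.
Block shear: A_gv = 7.688, A_nv = 5.156, A_nt = 0.4688 in²; R_n = min(0.6F_uA_nv, 0.6F_yA_gv) + U_bs·F_u·A_nt = 231.6 kips → 116 kips.
Bolt shear governs: 64.4 kips.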